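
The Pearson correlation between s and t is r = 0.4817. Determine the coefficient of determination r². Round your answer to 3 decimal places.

r² = (0.4817)² = 0.232

0.232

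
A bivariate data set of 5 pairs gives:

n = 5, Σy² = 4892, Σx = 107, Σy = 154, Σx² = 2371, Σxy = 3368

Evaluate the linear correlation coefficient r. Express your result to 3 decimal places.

r = (nΣxy − ΣxΣy) / √[(nΣx² − (Σx)²)(nΣy² − (Σy)²)]
Numerator: 5×3368 − 107×154 = 362
Denominator: √[(11855 − 11449)(24460 − 23716)] = √[406 × 744] = 549.6035
r = 362 / 549.6035 ≈ 0.659

0.659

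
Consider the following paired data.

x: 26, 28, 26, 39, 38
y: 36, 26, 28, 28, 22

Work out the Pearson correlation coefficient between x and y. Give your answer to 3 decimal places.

n = 5, Σx = 157, Σy = 140, Σx² = 5101, Σy² = 4024, Σxy = 4320
nΣxy − ΣxΣy = 21600 − 21980 = -380
nΣx² − (Σx)² = 25505 − 24649 = 856; nΣy² − (Σy)² = 20120 − 19600 = 520
r = -380 / √(856 × 520) = -380 / 667.1731 ≈ -0.570

-0.570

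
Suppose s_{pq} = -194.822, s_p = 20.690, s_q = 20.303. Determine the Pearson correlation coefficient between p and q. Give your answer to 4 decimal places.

-0.4638

r = Cov(p,q) / (s_p · s_q) = -194.822 / (20.690 × 20.303)
  = -194.822 / 420.0691 ≈ -0.4638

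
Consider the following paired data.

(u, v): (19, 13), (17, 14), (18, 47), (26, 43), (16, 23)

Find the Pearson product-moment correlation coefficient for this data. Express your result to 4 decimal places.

0.5067

n = 5, Σu = 96, Σv = 140, Σu² = 1906, Σv² = 4952, Σuv = 2817
nΣuv − ΣuΣv = 14085 − 13440 = 645
nΣu² − (Σu)² = 9530 − 9216 = 314; nΣv² − (Σv)² = 24760 − 19600 = 5160
r = 645 / √(314 × 5160) = 645 / 1272.8865 ≈ 0.5067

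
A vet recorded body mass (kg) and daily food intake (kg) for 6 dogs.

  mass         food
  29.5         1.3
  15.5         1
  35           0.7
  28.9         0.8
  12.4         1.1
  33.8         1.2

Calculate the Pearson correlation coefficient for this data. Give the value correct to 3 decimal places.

-0.182

n = 6, Σx = 155.1, Σy = 6.1, Σx² = 4466.91, Σy² = 6.47, Σxy = 155.67
nΣxy − ΣxΣy = 934.02 − 946.11 = -12.09
nΣx² − (Σx)² = 26801.46 − 24056.01 = 2745.45; nΣy² − (Σy)² = 38.82 − 37.21 = 1.61
r = -12.09 / √(2745.45 × 1.61) = -12.09 / 66.4844 ≈ -0.182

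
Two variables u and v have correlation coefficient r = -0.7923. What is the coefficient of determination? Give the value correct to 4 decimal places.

0.6277

r² = (-0.7923)² = 0.6277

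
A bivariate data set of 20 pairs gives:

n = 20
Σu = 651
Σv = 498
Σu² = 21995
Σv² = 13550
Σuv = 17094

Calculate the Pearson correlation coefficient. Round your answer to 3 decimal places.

r = (nΣuv − ΣuΣv) / √[(nΣu² − (Σu)²)(nΣv² − (Σv)²)]
Numerator: 20×17094 − 651×498 = 17682
Denominator: √[(439900 − 423801)(271000 − 248004)] = √[16099 × 22996] = 19240.9096
r = 17682 / 19240.9096 ≈ 0.919

0.919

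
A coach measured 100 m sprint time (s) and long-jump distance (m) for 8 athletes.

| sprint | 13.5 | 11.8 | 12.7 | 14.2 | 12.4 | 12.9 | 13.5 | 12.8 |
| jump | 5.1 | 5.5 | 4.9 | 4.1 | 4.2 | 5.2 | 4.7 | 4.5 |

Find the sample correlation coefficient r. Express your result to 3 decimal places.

-0.482

n = 8, Σx = 103.8, Σy = 38.2, Σx² = 1350.68, Σy² = 184.1, Σxy = 494.41
nΣxy − ΣxΣy = 3955.28 − 3965.16 = -9.88
nΣx² − (Σx)² = 10805.44 − 10774.44 = 31; nΣy² − (Σy)² = 1472.8 − 1459.24 = 13.56
r = -9.88 / √(31 × 13.56) = -9.88 / 20.5027 ≈ -0.482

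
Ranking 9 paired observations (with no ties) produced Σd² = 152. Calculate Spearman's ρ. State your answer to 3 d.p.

ρ = 1 − 6Σd² / [n(n²−1)] = 1 − 6×152 / (9×80)
  = 1 − 912/720 = 1 − 1.2667 ≈ -0.267

-0.267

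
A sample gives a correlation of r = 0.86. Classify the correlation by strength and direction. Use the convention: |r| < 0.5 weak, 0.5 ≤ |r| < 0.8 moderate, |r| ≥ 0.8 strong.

r = 0.86 > 0 so the relationship is positive.
|r| = 0.86, which falls in the strong range.

strong positive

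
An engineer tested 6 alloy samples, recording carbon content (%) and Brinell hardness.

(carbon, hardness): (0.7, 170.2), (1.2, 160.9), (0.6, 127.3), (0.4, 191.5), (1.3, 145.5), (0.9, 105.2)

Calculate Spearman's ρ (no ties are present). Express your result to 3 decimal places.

-0.371

Rank carbon: 3, 5, 2, 1, 6, 4
Rank hardness: 5, 4, 2, 6, 3, 1
d = rank(carbon) − rank(hardness): -2, 1, 0, -5, 3, 3; Σd² = 48
ρ = 1 − 6Σd² / [n(n²−1)] = 1 − 6×48 / (6×35) = 1 − 288/210 ≈ -0.371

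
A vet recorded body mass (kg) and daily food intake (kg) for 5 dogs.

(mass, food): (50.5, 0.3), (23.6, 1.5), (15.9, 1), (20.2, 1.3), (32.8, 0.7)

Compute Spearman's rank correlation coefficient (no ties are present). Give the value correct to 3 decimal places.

Rank mass: 5, 3, 1, 2, 4
Rank food: 1, 5, 3, 4, 2
d = rank(mass) − rank(food): 4, -2, -2, -2, 2; Σd² = 32
ρ = 1 − 6Σd² / [n(n²−1)] = 1 − 6×32 / (5×24) = 1 − 192/120 ≈ -0.600

-0.600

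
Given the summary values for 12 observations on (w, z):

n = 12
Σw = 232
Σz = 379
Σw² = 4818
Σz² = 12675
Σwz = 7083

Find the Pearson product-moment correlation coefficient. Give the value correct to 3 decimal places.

-0.505

r = (nΣwz − ΣwΣz) / √[(nΣw² − (Σw)²)(nΣz² − (Σz)²)]
Numerator: 12×7083 − 232×379 = -2932
Denominator: √[(57816 − 53824)(152100 − 143641)] = √[3992 × 8459] = 5811.0522
r = -2932 / 5811.0522 ≈ -0.505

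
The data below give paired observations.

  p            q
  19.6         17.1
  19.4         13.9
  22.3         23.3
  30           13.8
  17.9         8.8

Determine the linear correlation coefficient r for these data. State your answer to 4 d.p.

n = 5, Σp = 109.2, Σq = 76.9, Σp² = 2478.22, Σq² = 1296.39, Σpq = 1695.93
nΣpq − ΣpΣq = 8479.65 − 8397.48 = 82.17
nΣp² − (Σp)² = 12391.1 − 11924.64 = 466.46; nΣq² − (Σq)² = 6481.95 − 5913.61 = 568.34
r = 82.17 / √(466.46 × 568.34) = 82.17 / 514.8863 ≈ 0.1596

0.1596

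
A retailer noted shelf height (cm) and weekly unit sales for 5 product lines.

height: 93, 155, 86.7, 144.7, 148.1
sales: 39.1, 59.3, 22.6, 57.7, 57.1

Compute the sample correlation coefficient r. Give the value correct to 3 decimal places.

0.951

n = 5, Σx = 627.5, Σy = 235.8, Σx² = 83062.59, Σy² = 12145.76, Σxy = 31592.92
nΣxy − ΣxΣy = 157964.6 − 147964.5 = 10000.1
nΣx² − (Σx)² = 415312.95 − 393756.25 = 21556.7; nΣy² − (Σy)² = 60728.8 − 55601.64 = 5127.16
r = 10000.1 / √(21556.7 × 5127.16) = 10000.1 / 10513.0704 ≈ 0.951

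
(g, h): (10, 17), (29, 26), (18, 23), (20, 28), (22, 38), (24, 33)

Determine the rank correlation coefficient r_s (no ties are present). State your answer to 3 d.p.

0.600

Rank g: 1, 6, 2, 3, 4, 5
Rank h: 1, 3, 2, 4, 6, 5
d = rank(g) − rank(h): 0, 3, 0, -1, -2, 0; Σd² = 14
ρ = 1 − 6Σd² / [n(n²−1)] = 1 − 6×14 / (6×35) = 1 − 84/210 ≈ 0.600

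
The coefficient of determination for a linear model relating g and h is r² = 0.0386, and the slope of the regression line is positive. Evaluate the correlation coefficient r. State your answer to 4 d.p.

|r| = √0.0386 = 0.1965
The association is positive, so r = 0.1965.

0.1965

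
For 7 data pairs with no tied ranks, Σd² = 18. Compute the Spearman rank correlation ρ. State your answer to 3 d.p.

0.679

ρ = 1 − 6Σd² / [n(n²−1)] = 1 − 6×18 / (7×48)
  = 1 − 108/336 = 1 − 0.3214 ≈ 0.679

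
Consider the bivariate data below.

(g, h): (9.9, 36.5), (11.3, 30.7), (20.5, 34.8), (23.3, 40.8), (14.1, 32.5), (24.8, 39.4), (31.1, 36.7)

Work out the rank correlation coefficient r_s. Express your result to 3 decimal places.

Rank g: 1, 2, 4, 5, 3, 6, 7
Rank h: 4, 1, 3, 7, 2, 6, 5
d = rank(g) − rank(h): -3, 1, 1, -2, 1, 0, 2; Σd² = 20
ρ = 1 − 6Σd² / [n(n²−1)] = 1 − 6×20 / (7×48) = 1 − 120/336 ≈ 0.643

0.643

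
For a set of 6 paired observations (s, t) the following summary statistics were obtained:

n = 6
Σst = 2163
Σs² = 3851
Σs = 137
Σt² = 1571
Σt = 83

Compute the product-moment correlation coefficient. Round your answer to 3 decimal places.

r = (nΣst − ΣsΣt) / √[(nΣs² − (Σs)²)(nΣt² − (Σt)²)]
Numerator: 6×2163 − 137×83 = 1607
Denominator: √[(23106 − 18769)(9426 − 6889)] = √[4337 × 2537] = 3317.0724
r = 1607 / 3317.0724 ≈ 0.484

0.484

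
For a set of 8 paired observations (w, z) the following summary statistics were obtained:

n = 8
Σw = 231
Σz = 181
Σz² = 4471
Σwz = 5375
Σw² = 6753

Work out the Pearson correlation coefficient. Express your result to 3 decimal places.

0.842

r = (nΣwz − ΣwΣz) / √[(nΣw² − (Σw)²)(nΣz² − (Σz)²)]
Numerator: 8×5375 − 231×181 = 1189
Denominator: √[(54024 − 53361)(35768 − 32761)] = √[663 × 3007] = 1411.9635
r = 1189 / 1411.9635 ≈ 0.842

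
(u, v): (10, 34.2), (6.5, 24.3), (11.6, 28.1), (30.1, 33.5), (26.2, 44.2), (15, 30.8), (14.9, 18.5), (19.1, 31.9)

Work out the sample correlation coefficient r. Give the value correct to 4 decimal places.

0.5742

n = 8, Σu = 133.4, Σv = 245.5, Σu² = 2681.08, Σv² = 7934.13, Σuv = 4339.24
nΣuv − ΣuΣv = 34713.92 − 32749.7 = 1964.22
nΣu² − (Σu)² = 21448.64 − 17795.56 = 3653.08; nΣv² − (Σv)² = 63473.04 − 60270.25 = 3202.79
r = 1964.22 / √(3653.08 × 3202.79) = 1964.22 / 3420.5333 ≈ 0.5742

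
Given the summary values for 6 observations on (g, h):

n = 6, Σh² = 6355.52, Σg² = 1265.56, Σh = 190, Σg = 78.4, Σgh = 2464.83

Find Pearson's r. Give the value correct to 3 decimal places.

r = (nΣgh − ΣgΣh) / √[(nΣg² − (Σg)²)(nΣh² − (Σh)²)]
Numerator: 6×2464.83 − 78.4×190 = -107.02
Denominator: √[(7593.36 − 6146.56)(38133.12 − 36100)] = √[1446.8 × 2033.12] = 1715.0854
r = -107.02 / 1715.0854 ≈ -0.062

-0.062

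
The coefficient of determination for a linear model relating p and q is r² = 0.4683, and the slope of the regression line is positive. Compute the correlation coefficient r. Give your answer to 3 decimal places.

|r| = √0.4683 = 0.684
The association is positive, so r = 0.684.

0.684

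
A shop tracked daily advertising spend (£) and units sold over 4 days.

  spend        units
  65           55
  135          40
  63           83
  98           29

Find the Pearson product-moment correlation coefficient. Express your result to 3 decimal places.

n = 4, Σx = 361, Σy = 207, Σx² = 36023, Σy² = 12355, Σxy = 17046
nΣxy − ΣxΣy = 68184 − 74727 = -6543
nΣx² − (Σx)² = 144092 − 130321 = 13771; nΣy² − (Σy)² = 49420 − 42849 = 6571
r = -6543 / √(13771 × 6571) = -6543 / 9512.5833 ≈ -0.688

-0.688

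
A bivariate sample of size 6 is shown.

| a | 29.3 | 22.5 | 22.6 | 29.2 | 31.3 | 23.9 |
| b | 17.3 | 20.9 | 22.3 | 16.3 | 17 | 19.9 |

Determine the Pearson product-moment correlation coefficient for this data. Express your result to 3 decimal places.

n = 6, Σa = 158.8, Σb = 113.7, Σa² = 4279.04, Σb² = 2184.09, Σab = 2964.79
nΣab − ΣaΣb = 17788.74 − 18055.56 = -266.82
nΣa² − (Σa)² = 25674.24 − 25217.44 = 456.8; nΣb² − (Σb)² = 13104.54 − 12927.69 = 176.85
r = -266.82 / √(456.8 × 176.85) = -266.82 / 284.2272 ≈ -0.939

-0.939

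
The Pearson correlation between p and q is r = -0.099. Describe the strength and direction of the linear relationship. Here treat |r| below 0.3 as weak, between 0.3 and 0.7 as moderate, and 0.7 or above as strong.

r = -0.099 < 0 so the relationship is negative.
|r| = 0.099, which falls in the weak range.

weak negative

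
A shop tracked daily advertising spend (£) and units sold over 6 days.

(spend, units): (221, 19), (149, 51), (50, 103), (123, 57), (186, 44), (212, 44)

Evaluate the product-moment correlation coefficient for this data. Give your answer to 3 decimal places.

-0.944

n = 6, Σx = 941, Σy = 318, Σx² = 168211, Σy² = 20692, Σxy = 41471
nΣxy − ΣxΣy = 248826 − 299238 = -50412
nΣx² − (Σx)² = 1009266 − 885481 = 123785; nΣy² − (Σy)² = 124152 − 101124 = 23028
r = -50412 / √(123785 × 23028) = -50412 / 53390.2705 ≈ -0.944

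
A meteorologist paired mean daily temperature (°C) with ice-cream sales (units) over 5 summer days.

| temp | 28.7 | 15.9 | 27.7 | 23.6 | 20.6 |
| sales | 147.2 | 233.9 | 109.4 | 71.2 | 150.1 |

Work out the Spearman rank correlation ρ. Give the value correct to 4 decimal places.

Rank temp: 5, 1, 4, 3, 2
Rank sales: 3, 5, 2, 1, 4
d = rank(temp) − rank(sales): 2, -4, 2, 2, -2; Σd² = 32
ρ = 1 − 6Σd² / [n(n²−1)] = 1 − 6×32 / (5×24) = 1 − 192/120 ≈ -0.6000

-0.6000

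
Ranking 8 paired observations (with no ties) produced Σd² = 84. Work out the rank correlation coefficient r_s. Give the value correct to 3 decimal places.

ρ = 1 − 6Σd² / [n(n²−1)] = 1 − 6×84 / (8×63)
  = 1 − 504/504 = 1 − 1.0000 ≈ 0.000

0.000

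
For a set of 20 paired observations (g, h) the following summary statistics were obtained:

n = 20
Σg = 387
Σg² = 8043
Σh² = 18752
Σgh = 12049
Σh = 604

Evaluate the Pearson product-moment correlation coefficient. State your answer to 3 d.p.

r = (nΣgh − ΣgΣh) / √[(nΣg² − (Σg)²)(nΣh² − (Σh)²)]
Numerator: 20×12049 − 387×604 = 7232
Denominator: √[(160860 − 149769)(375040 − 364816)] = √[11091 × 10224] = 10648.6799
r = 7232 / 10648.6799 ≈ 0.679

0.679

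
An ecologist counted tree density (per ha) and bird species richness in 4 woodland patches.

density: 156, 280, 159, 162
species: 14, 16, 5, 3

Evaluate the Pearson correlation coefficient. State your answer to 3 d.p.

0.643

n = 4, Σx = 757, Σy = 38, Σx² = 154261, Σy² = 486, Σxy = 7945
nΣxy − ΣxΣy = 31780 − 28766 = 3014
nΣx² − (Σx)² = 617044 − 573049 = 43995; nΣy² − (Σy)² = 1944 − 1444 = 500
r = 3014 / √(43995 × 500) = 3014 / 4690.1493 ≈ 0.643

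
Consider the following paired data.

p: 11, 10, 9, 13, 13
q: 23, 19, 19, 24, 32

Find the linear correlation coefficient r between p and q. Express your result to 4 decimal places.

n = 5, Σp = 56, Σq = 117, Σp² = 640, Σq² = 2851, Σpq = 1342
nΣpq − ΣpΣq = 6710 − 6552 = 158
nΣp² − (Σp)² = 3200 − 3136 = 64; nΣq² − (Σq)² = 14255 − 13689 = 566
r = 158 / √(64 × 566) = 158 / 190.3260 ≈ 0.8302

0.8302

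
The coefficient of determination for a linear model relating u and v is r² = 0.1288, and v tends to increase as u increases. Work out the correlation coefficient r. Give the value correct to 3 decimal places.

|r| = √0.1288 = 0.359
The association is positive, so r = 0.359.

0.359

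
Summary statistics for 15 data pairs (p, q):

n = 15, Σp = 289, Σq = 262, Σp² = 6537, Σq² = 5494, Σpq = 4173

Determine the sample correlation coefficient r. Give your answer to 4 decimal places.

-0.9278

r = (nΣpq − ΣpΣq) / √[(nΣp² − (Σp)²)(nΣq² − (Σq)²)]
Numerator: 15×4173 − 289×262 = -13123
Denominator: √[(98055 − 83521)(82410 − 68644)] = √[14534 × 13766] = 14144.7886
r = -13123 / 14144.7886 ≈ -0.9278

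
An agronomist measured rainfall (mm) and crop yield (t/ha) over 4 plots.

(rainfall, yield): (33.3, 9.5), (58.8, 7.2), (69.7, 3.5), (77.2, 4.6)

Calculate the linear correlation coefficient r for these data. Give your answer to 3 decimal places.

n = 4, Σx = 239, Σy = 24.8, Σx² = 15384.26, Σy² = 175.5, Σxy = 1338.78
nΣxy − ΣxΣy = 5355.12 − 5927.2 = -572.08
nΣx² − (Σx)² = 61537.04 − 57121 = 4416.04; nΣy² − (Σy)² = 702 − 615.04 = 86.96
r = -572.08 / √(4416.04 × 86.96) = -572.08 / 619.6925 ≈ -0.923

-0.923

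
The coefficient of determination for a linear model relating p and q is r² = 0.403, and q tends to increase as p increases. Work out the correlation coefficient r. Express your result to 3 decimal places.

0.635

|r| = √0.403 = 0.635
The association is positive, so r = 0.635.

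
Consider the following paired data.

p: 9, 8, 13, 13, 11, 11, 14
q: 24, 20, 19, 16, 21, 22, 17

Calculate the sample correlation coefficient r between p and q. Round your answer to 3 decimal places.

-0.719

n = 7, Σp = 79, Σq = 139, Σp² = 921, Σq² = 2807, Σpq = 1542
nΣpq − ΣpΣq = 10794 − 10981 = -187
nΣp² − (Σp)² = 6447 − 6241 = 206; nΣq² − (Σq)² = 19649 − 19321 = 328
r = -187 / √(206 × 328) = -187 / 259.9385 ≈ -0.719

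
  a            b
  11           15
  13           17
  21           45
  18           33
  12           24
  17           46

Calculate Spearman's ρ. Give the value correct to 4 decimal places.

0.7714

Rank a: 1, 3, 6, 5, 2, 4
Rank b: 1, 2, 5, 4, 3, 6
d = rank(a) − rank(b): 0, 1, 1, 1, -1, -2; Σd² = 8
ρ = 1 − 6Σd² / [n(n²−1)] = 1 − 6×8 / (6×35) = 1 − 48/210 ≈ 0.7714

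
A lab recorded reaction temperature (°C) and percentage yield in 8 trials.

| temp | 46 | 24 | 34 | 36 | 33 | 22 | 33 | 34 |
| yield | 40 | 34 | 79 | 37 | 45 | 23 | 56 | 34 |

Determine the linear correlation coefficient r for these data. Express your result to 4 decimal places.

n = 8, Σx = 262, Σy = 348, Σx² = 8962, Σy² = 17212, Σxy = 11669
nΣxy − ΣxΣy = 93352 − 91176 = 2176
nΣx² − (Σx)² = 71696 − 68644 = 3052; nΣy² − (Σy)² = 137696 − 121104 = 16592
r = 2176 / √(3052 × 16592) = 2176 / 7116.0933 ≈ 0.3058

0.3058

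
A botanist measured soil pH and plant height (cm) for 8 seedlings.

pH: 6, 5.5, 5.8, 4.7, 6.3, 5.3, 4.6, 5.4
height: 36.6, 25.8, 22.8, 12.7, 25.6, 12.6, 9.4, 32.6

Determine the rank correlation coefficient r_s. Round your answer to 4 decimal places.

Rank pH: 7, 5, 6, 2, 8, 3, 1, 4
Rank height: 8, 6, 4, 3, 5, 2, 1, 7
d = rank(pH) − rank(height): -1, -1, 2, -1, 3, 1, 0, -3; Σd² = 26
ρ = 1 − 6Σd² / [n(n²−1)] = 1 − 6×26 / (8×63) = 1 − 156/504 ≈ 0.6905

0.6905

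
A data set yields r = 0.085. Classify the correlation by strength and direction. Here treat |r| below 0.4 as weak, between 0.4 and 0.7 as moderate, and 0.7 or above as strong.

weak positive

r = 0.085 > 0 so the relationship is positive.
|r| = 0.085, which falls in the weak range.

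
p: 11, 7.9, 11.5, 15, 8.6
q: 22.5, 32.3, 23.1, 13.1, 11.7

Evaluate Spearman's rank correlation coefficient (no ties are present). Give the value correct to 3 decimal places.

-0.300

Rank p: 3, 1, 4, 5, 2
Rank q: 3, 5, 4, 2, 1
d = rank(p) − rank(q): 0, -4, 0, 3, 1; Σd² = 26
ρ = 1 − 6Σd² / [n(n²−1)] = 1 − 6×26 / (5×24) = 1 − 156/120 ≈ -0.300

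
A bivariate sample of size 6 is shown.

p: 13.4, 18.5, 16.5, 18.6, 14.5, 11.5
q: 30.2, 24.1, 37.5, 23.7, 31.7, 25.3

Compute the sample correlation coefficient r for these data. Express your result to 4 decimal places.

-0.1684

n = 6, Σp = 93, Σq = 172.5, Σp² = 1482.52, Σq² = 5105.77, Σpq = 2660.7
nΣpq − ΣpΣq = 15964.2 − 16042.5 = -78.3
nΣp² − (Σp)² = 8895.12 − 8649 = 246.12; nΣq² − (Σq)² = 30634.62 − 29756.25 = 878.37
r = -78.3 / √(246.12 × 878.37) = -78.3 / 464.9564 ≈ -0.1684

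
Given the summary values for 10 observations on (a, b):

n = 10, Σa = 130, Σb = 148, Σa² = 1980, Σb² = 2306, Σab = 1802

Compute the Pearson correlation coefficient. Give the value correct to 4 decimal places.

-0.6663

r = (nΣab − ΣaΣb) / √[(nΣa² − (Σa)²)(nΣb² − (Σb)²)]
Numerator: 10×1802 − 130×148 = -1220
Denominator: √[(19800 − 16900)(23060 − 21904)] = √[2900 × 1156] = 1830.9560
r = -1220 / 1830.9560 ≈ -0.6663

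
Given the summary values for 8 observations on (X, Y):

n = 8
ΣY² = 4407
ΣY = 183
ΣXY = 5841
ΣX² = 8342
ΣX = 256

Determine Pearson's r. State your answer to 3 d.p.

r = (nΣXY − ΣXΣY) / √[(nΣX² − (ΣX)²)(nΣY² − (ΣY)²)]
Numerator: 8×5841 − 256×183 = -120
Denominator: √[(66736 − 65536)(35256 − 33489)] = √[1200 × 1767] = 1456.1593
r = -120 / 1456.1593 ≈ -0.082

-0.082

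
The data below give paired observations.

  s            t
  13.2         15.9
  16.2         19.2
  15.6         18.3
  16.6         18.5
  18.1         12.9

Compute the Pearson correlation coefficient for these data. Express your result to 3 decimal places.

n = 5, Σs = 79.7, Σt = 84.8, Σs² = 1283.21, Σt² = 1465, Σst = 1346.99
nΣst − ΣsΣt = 6734.95 − 6758.56 = -23.61
nΣs² − (Σs)² = 6416.05 − 6352.09 = 63.96; nΣt² − (Σt)² = 7325 − 7191.04 = 133.96
r = -23.61 / √(63.96 × 133.96) = -23.61 / 92.5639 ≈ -0.255

-0.255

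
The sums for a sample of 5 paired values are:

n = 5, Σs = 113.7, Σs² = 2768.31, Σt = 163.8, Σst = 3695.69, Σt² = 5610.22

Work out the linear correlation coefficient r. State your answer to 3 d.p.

-0.138

r = (nΣst − ΣsΣt) / √[(nΣs² − (Σs)²)(nΣt² − (Σt)²)]
Numerator: 5×3695.69 − 113.7×163.8 = -145.61
Denominator: √[(13841.55 − 12927.69)(28051.1 − 26830.44)] = √[913.86 × 1220.66] = 1056.1782
r = -145.61 / 1056.1782 ≈ -0.138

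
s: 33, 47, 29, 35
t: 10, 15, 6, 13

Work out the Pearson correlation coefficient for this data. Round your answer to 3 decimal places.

n = 4, Σs = 144, Σt = 44, Σs² = 5364, Σt² = 530, Σst = 1664
nΣst − ΣsΣt = 6656 − 6336 = 320
nΣs² − (Σs)² = 21456 − 20736 = 720; nΣt² − (Σt)² = 2120 − 1936 = 184
r = 320 / √(720 × 184) = 320 / 363.9780 ≈ 0.879

0.879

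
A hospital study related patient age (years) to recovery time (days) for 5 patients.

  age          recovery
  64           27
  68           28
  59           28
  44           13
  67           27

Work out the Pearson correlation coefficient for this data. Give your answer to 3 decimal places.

0.924

n = 5, Σx = 302, Σy = 123, Σx² = 18626, Σy² = 3195, Σxy = 7665
nΣxy − ΣxΣy = 38325 − 37146 = 1179
nΣx² − (Σx)² = 93130 − 91204 = 1926; nΣy² − (Σy)² = 15975 − 15129 = 846
r = 1179 / √(1926 × 846) = 1179 / 1276.4780 ≈ 0.924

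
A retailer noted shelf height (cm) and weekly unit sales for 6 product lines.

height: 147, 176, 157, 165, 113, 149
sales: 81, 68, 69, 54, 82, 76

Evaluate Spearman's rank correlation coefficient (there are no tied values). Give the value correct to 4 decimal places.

Rank height: 2, 6, 4, 5, 1, 3
Rank sales: 5, 2, 3, 1, 6, 4
d = rank(height) − rank(sales): -3, 4, 1, 4, -5, -1; Σd² = 68
ρ = 1 − 6Σd² / [n(n²−1)] = 1 − 6×68 / (6×35) = 1 − 408/210 ≈ -0.9429

-0.9429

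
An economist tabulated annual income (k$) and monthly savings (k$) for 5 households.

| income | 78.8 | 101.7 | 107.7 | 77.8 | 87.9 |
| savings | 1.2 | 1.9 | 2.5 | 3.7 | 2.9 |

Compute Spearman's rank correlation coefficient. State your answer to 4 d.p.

Rank income: 2, 4, 5, 1, 3
Rank savings: 1, 2, 3, 5, 4
d = rank(income) − rank(savings): 1, 2, 2, -4, -1; Σd² = 26
ρ = 1 − 6Σd² / [n(n²−1)] = 1 − 6×26 / (5×24) = 1 − 156/120 ≈ -0.3000

-0.3000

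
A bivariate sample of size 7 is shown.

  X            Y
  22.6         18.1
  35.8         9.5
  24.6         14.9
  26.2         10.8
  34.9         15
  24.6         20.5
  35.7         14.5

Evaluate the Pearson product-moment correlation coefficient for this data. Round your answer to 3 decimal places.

n = 7, ΣX = 204.4, ΣY = 103.3, ΣX² = 6181.66, ΣY² = 1612.01, ΣXY = 2944.11
nΣXY − ΣXΣY = 20608.77 − 21114.52 = -505.75
nΣX² − (ΣX)² = 43271.62 − 41779.36 = 1492.26; nΣY² − (ΣY)² = 11284.07 − 10670.89 = 613.18
r = -505.75 / √(1492.26 × 613.18) = -505.75 / 956.5689 ≈ -0.529

-0.529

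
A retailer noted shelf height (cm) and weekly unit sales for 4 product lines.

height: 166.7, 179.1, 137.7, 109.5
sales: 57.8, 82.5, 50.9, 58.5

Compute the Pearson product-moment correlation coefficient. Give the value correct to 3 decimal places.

n = 4, Σx = 593, Σy = 249.7, Σx² = 90817.24, Σy² = 16160.15, Σxy = 37825.69
nΣxy − ΣxΣy = 151302.76 − 148072.1 = 3230.66
nΣx² − (Σx)² = 363268.96 − 351649 = 11619.96; nΣy² − (Σy)² = 64640.6 − 62350.09 = 2290.51
r = 3230.66 / √(11619.96 × 2290.51) = 3230.66 / 5159.0343 ≈ 0.626

0.626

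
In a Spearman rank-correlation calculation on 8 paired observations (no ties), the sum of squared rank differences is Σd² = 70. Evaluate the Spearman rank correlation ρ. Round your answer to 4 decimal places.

ρ = 1 − 6Σd² / [n(n²−1)] = 1 − 6×70 / (8×63)
  = 1 − 420/504 = 1 − 0.83333 ≈ 0.1667

0.1667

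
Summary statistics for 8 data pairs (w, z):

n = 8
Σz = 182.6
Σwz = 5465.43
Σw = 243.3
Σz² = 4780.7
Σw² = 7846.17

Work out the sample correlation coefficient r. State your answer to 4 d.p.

-0.1680

r = (nΣwz − ΣwΣz) / √[(nΣw² − (Σw)²)(nΣz² − (Σz)²)]
Numerator: 8×5465.43 − 243.3×182.6 = -703.14
Denominator: √[(62769.36 − 59194.89)(38245.6 − 33342.76)] = √[3574.47 × 4902.84] = 4186.2936
r = -703.14 / 4186.2936 ≈ -0.1680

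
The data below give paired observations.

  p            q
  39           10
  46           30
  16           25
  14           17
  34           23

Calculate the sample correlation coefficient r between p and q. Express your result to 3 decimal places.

n = 5, Σp = 149, Σq = 105, Σp² = 5245, Σq² = 2443, Σpq = 3190
nΣpq − ΣpΣq = 15950 − 15645 = 305
nΣp² − (Σp)² = 26225 − 22201 = 4024; nΣq² − (Σq)² = 12215 − 11025 = 1190
r = 305 / √(4024 × 1190) = 305 / 2188.2779 ≈ 0.139

0.139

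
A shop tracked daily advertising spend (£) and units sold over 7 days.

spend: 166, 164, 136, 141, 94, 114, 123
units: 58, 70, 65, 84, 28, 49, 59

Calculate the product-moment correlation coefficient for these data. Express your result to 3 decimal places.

0.700

n = 7, Σx = 938, Σy = 413, Σx² = 129790, Σy² = 26211, Σxy = 57267
nΣxy − ΣxΣy = 400869 − 387394 = 13475
nΣx² − (Σx)² = 908530 − 879844 = 28686; nΣy² − (Σy)² = 183477 − 170569 = 12908
r = 13475 / √(28686 × 12908) = 13475 / 19242.6320 ≈ 0.700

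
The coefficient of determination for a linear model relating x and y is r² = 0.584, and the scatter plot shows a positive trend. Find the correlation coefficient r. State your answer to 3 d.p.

|r| = √0.584 = 0.764
The association is positive, so r = 0.764.

0.764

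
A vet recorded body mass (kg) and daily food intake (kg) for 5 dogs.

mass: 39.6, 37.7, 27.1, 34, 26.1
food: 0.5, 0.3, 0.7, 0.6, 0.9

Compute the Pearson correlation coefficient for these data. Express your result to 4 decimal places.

-0.8664

n = 5, Σx = 164.5, Σy = 3, Σx² = 5561.07, Σy² = 2, Σxy = 93.97
nΣxy − ΣxΣy = 469.85 − 493.5 = -23.65
nΣx² − (Σx)² = 27805.35 − 27060.25 = 745.1; nΣy² − (Σy)² = 10 − 9 = 1
r = -23.65 / √(745.1 × 1) = -23.65 / 27.2965 ≈ -0.8664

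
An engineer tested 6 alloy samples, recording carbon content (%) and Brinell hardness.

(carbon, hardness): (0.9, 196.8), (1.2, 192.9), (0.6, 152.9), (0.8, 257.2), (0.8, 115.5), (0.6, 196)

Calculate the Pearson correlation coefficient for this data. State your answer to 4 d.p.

n = 6, Σx = 4.9, Σy = 1111.3, Σx² = 4.25, Σy² = 217227.15, Σxy = 916.1
nΣxy − ΣxΣy = 5496.6 − 5445.37 = 51.23
nΣx² − (Σx)² = 25.5 − 24.01 = 1.49; nΣy² − (Σy)² = 1303362.9 − 1234987.69 = 68375.21
r = 51.23 / √(1.49 × 68375.21) = 51.23 / 319.1850 ≈ 0.1605

0.1605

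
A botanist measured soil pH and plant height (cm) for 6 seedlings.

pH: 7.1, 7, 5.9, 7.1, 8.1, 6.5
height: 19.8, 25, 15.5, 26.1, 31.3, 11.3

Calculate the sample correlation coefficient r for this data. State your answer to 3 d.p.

0.844

n = 6, Σx = 41.7, Σy = 129, Σx² = 292.49, Σy² = 3045.88, Σxy = 919.32
nΣxy − ΣxΣy = 5515.92 − 5379.3 = 136.62
nΣx² − (Σx)² = 1754.94 − 1738.89 = 16.05; nΣy² − (Σy)² = 18275.28 − 16641 = 1634.28
r = 136.62 / √(16.05 × 1634.28) = 136.62 / 161.9574 ≈ 0.844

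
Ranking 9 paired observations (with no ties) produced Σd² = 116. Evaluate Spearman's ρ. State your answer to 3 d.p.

0.033

ρ = 1 − 6Σd² / [n(n²−1)] = 1 − 6×116 / (9×80)
  = 1 − 696/720 = 1 − 0.9667 ≈ 0.033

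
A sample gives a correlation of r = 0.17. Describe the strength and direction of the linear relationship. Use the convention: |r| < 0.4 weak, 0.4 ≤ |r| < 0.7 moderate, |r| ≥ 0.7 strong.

r = 0.17 > 0 so the relationship is positive.
|r| = 0.17, which falls in the weak range.

weak positive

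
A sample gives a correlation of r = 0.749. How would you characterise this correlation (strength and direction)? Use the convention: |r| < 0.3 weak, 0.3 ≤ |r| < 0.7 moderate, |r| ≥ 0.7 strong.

strong positive

r = 0.749 > 0 so the relationship is positive.
|r| = 0.749, which falls in the strong range.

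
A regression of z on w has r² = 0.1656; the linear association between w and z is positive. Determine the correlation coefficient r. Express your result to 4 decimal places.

0.4069

|r| = √0.1656 = 0.4069
The association is positive, so r = 0.4069.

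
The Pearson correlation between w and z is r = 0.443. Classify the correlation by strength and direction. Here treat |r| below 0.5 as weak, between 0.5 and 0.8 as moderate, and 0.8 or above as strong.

r = 0.443 > 0 so the relationship is positive.
|r| = 0.443, which falls in the weak range.

weak positive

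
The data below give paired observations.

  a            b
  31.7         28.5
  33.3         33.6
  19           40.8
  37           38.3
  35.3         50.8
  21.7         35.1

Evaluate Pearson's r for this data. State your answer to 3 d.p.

n = 6, Σa = 178, Σb = 227.1, Σa² = 5560.76, Σb² = 8885.39, Σab = 6769.54
nΣab − ΣaΣb = 40617.24 − 40423.8 = 193.44
nΣa² − (Σa)² = 33364.56 − 31684 = 1680.56; nΣb² − (Σb)² = 53312.34 − 51574.41 = 1737.93
r = 193.44 / √(1680.56 × 1737.93) = 193.44 / 1709.0043 ≈ 0.113

0.113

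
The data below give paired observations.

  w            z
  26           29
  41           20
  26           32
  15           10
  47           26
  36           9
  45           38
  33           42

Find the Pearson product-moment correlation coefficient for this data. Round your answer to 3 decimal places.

0.294

n = 8, Σw = 269, Σz = 206, Σw² = 9877, Σz² = 6330, Σwz = 7198
nΣwz − ΣwΣz = 57584 − 55414 = 2170
nΣw² − (Σw)² = 79016 − 72361 = 6655; nΣz² − (Σz)² = 50640 − 42436 = 8204
r = 2170 / √(6655 × 8204) = 2170 / 7389.0202 ≈ 0.294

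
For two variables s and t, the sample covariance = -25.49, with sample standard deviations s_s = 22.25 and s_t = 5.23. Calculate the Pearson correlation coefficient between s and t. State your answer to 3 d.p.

-0.219

r = Cov(s,t) / (s_s · s_t) = -25.49 / (22.25 × 5.23)
  = -25.49 / 116.3675 ≈ -0.219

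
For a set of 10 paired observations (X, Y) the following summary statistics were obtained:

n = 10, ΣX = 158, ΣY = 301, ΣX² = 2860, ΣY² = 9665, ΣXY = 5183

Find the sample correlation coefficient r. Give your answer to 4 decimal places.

r = (nΣXY − ΣXΣY) / √[(nΣX² − (ΣX)²)(nΣY² − (ΣY)²)]
Numerator: 10×5183 − 158×301 = 4272
Denominator: √[(28600 − 24964)(96650 − 90601)] = √[3636 × 6049] = 4689.7936
r = 4272 / 4689.7936 ≈ 0.9109

0.9109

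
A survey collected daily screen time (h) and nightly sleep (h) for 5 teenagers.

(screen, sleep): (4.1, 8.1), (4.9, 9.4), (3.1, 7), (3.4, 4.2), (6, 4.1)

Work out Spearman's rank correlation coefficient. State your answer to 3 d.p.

-0.100

Rank screen: 3, 4, 1, 2, 5
Rank sleep: 4, 5, 3, 2, 1
d = rank(screen) − rank(sleep): -1, -1, -2, 0, 4; Σd² = 22
ρ = 1 − 6Σd² / [n(n²−1)] = 1 − 6×22 / (5×24) = 1 − 132/120 ≈ -0.100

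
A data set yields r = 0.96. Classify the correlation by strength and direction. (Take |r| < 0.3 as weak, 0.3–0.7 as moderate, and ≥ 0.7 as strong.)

strong positive

r = 0.96 > 0 so the relationship is positive.
|r| = 0.96, which falls in the strong range.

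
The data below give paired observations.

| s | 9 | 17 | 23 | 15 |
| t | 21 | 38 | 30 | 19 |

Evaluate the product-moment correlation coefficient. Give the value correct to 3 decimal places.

0.541

n = 4, Σs = 64, Σt = 108, Σs² = 1124, Σt² = 3146, Σst = 1810
nΣst − ΣsΣt = 7240 − 6912 = 328
nΣs² − (Σs)² = 4496 − 4096 = 400; nΣt² − (Σt)² = 12584 − 11664 = 920
r = 328 / √(400 × 920) = 328 / 606.6300 ≈ 0.541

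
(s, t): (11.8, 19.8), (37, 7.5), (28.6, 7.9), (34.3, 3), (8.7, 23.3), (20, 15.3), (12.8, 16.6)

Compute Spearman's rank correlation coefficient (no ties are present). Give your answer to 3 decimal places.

Rank s: 2, 7, 5, 6, 1, 4, 3
Rank t: 6, 2, 3, 1, 7, 4, 5
d = rank(s) − rank(t): -4, 5, 2, 5, -6, 0, -2; Σd² = 110
ρ = 1 − 6Σd² / [n(n²−1)] = 1 − 6×110 / (7×48) = 1 − 660/336 ≈ -0.964

-0.964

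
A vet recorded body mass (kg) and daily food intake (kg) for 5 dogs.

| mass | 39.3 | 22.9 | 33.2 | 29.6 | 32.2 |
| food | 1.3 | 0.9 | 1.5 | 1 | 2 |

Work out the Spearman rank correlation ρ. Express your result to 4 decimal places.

Rank mass: 5, 1, 4, 2, 3
Rank food: 3, 1, 4, 2, 5
d = rank(mass) − rank(food): 2, 0, 0, 0, -2; Σd² = 8
ρ = 1 − 6Σd² / [n(n²−1)] = 1 − 6×8 / (5×24) = 1 − 48/120 ≈ 0.6000

0.6000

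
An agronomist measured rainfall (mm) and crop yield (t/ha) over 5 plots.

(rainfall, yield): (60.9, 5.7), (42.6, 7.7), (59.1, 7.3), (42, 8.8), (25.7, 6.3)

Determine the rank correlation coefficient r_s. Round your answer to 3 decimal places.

Rank rainfall: 5, 3, 4, 2, 1
Rank yield: 1, 4, 3, 5, 2
d = rank(rainfall) − rank(yield): 4, -1, 1, -3, -1; Σd² = 28
ρ = 1 − 6Σd² / [n(n²−1)] = 1 − 6×28 / (5×24) = 1 − 168/120 ≈ -0.400

-0.400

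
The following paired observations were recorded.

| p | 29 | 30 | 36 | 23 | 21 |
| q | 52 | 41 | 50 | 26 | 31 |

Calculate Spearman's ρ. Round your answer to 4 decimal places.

Rank p: 3, 4, 5, 2, 1
Rank q: 5, 3, 4, 1, 2
d = rank(p) − rank(q): -2, 1, 1, 1, -1; Σd² = 8
ρ = 1 − 6Σd² / [n(n²−1)] = 1 − 6×8 / (5×24) = 1 − 48/120 ≈ 0.6000

0.6000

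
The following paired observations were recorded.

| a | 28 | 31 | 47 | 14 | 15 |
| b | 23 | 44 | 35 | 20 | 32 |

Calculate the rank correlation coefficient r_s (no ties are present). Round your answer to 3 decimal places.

Rank a: 3, 4, 5, 1, 2
Rank b: 2, 5, 4, 1, 3
d = rank(a) − rank(b): 1, -1, 1, 0, -1; Σd² = 4
ρ = 1 − 6Σd² / [n(n²−1)] = 1 − 6×4 / (5×24) = 1 − 24/120 ≈ 0.800

0.800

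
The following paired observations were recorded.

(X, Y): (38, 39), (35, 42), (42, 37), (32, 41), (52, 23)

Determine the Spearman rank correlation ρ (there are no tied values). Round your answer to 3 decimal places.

-0.900

Rank X: 3, 2, 4, 1, 5
Rank Y: 3, 5, 2, 4, 1
d = rank(X) − rank(Y): 0, -3, 2, -3, 4; Σd² = 38
ρ = 1 − 6Σd² / [n(n²−1)] = 1 − 6×38 / (5×24) = 1 − 228/120 ≈ -0.900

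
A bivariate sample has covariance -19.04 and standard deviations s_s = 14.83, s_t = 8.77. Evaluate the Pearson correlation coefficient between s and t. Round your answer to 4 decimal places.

r = Cov(s,t) / (s_s · s_t) = -19.04 / (14.83 × 8.77)
  = -19.04 / 130.0591 ≈ -0.1464

-0.1464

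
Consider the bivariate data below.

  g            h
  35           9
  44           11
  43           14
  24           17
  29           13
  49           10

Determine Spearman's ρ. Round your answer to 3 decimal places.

Rank g: 3, 5, 4, 1, 2, 6
Rank h: 1, 3, 5, 6, 4, 2
d = rank(g) − rank(h): 2, 2, -1, -5, -2, 4; Σd² = 54
ρ = 1 − 6Σd² / [n(n²−1)] = 1 − 6×54 / (6×35) = 1 − 324/210 ≈ -0.543

-0.543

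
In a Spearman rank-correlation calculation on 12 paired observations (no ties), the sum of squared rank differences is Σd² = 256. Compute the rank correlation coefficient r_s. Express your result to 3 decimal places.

0.105

ρ = 1 − 6Σd² / [n(n²−1)] = 1 − 6×256 / (12×143)
  = 1 − 1536/1716 = 1 − 0.8951 ≈ 0.105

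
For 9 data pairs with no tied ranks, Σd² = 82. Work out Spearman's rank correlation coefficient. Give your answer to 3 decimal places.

ρ = 1 − 6Σd² / [n(n²−1)] = 1 − 6×82 / (9×80)
  = 1 − 492/720 = 1 − 0.6833 ≈ 0.317

0.317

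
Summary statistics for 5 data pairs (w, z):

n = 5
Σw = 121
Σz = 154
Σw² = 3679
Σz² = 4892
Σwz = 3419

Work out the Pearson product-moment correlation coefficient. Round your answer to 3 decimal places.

-0.921

r = (nΣwz − ΣwΣz) / √[(nΣw² − (Σw)²)(nΣz² − (Σz)²)]
Numerator: 5×3419 − 121×154 = -1539
Denominator: √[(18395 − 14641)(24460 − 23716)] = √[3754 × 744] = 1671.2199
r = -1539 / 1671.2199 ≈ -0.921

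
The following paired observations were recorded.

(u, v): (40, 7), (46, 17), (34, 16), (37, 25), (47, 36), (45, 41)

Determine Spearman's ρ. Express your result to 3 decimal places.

0.486

Rank u: 3, 5, 1, 2, 6, 4
Rank v: 1, 3, 2, 4, 5, 6
d = rank(u) − rank(v): 2, 2, -1, -2, 1, -2; Σd² = 18
ρ = 1 − 6Σd² / [n(n²−1)] = 1 − 6×18 / (6×35) = 1 − 108/210 ≈ 0.486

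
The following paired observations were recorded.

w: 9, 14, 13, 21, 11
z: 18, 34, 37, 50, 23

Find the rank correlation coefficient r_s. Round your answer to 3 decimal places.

0.900

Rank w: 1, 4, 3, 5, 2
Rank z: 1, 3, 4, 5, 2
d = rank(w) − rank(z): 0, 1, -1, 0, 0; Σd² = 2
ρ = 1 − 6Σd² / [n(n²−1)] = 1 − 6×2 / (5×24) = 1 − 12/120 ≈ 0.900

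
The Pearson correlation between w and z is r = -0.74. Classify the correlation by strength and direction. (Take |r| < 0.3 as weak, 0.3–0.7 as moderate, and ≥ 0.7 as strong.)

strong negative

r = -0.74 < 0 so the relationship is negative.
|r| = 0.74, which falls in the strong range.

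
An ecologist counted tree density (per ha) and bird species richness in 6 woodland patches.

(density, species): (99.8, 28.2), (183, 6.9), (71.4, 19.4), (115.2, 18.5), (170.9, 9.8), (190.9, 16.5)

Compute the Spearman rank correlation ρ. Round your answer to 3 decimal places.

Rank density: 2, 5, 1, 3, 4, 6
Rank species: 6, 1, 5, 4, 2, 3
d = rank(density) − rank(species): -4, 4, -4, -1, 2, 3; Σd² = 62
ρ = 1 − 6Σd² / [n(n²−1)] = 1 − 6×62 / (6×35) = 1 − 372/210 ≈ -0.771

-0.771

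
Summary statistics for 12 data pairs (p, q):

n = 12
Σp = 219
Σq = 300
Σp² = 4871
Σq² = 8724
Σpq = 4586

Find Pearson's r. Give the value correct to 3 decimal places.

-0.859

r = (nΣpq − ΣpΣq) / √[(nΣp² − (Σp)²)(nΣq² − (Σq)²)]
Numerator: 12×4586 − 219×300 = -10668
Denominator: √[(58452 − 47961)(104688 − 90000)] = √[10491 × 14688] = 12413.3721
r = -10668 / 12413.3721 ≈ -0.859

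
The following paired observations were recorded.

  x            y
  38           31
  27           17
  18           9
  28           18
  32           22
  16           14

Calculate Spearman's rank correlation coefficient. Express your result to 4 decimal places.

Rank x: 6, 3, 2, 4, 5, 1
Rank y: 6, 3, 1, 4, 5, 2
d = rank(x) − rank(y): 0, 0, 1, 0, 0, -1; Σd² = 2
ρ = 1 − 6Σd² / [n(n²−1)] = 1 − 6×2 / (6×35) = 1 − 12/210 ≈ 0.9429

0.9429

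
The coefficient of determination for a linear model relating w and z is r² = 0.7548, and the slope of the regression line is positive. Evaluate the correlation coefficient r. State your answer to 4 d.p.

0.8688

|r| = √0.7548 = 0.8688
The association is positive, so r = 0.8688.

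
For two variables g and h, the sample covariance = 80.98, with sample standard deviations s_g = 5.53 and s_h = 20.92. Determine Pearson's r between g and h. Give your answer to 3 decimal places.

r = Cov(g,h) / (s_g · s_h) = 80.98 / (5.53 × 20.92)
  = 80.98 / 115.6876 ≈ 0.700

0.700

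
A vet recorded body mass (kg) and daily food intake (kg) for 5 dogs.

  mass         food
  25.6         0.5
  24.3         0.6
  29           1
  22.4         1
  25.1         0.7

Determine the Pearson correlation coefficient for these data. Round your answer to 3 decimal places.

0.129

n = 5, Σx = 126.4, Σy = 3.8, Σx² = 3218.62, Σy² = 3.1, Σxy = 96.35
nΣxy − ΣxΣy = 481.75 − 480.32 = 1.43
nΣx² − (Σx)² = 16093.1 − 15976.96 = 116.14; nΣy² − (Σy)² = 15.5 − 14.44 = 1.06
r = 1.43 / √(116.14 × 1.06) = 1.43 / 11.0954 ≈ 0.129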